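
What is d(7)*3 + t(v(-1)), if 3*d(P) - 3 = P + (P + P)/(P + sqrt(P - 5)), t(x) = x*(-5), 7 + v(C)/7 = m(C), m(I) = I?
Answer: 13728/47 - 14*sqrt(2)/47 ≈ 291.66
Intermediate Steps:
v(C) = -49 + 7*C
t(x) = -5*x
d(P) = 1 + P/3 + 2*P/(3*(P + sqrt(-5 + P))) (d(P) = 1 + (P + (P + P)/(P + sqrt(P - 5)))/3 = 1 + (P + (2*P)/(P + sqrt(-5 + P)))/3 = 1 + (P + 2*P/(P + sqrt(-5 + P)))/3 = 1 + (P/3 + 2*P/(3*(P + sqrt(-5 + P)))) = 1 + P/3 + 2*P/(3*(P + sqrt(-5 + P))))
d(7)*3 + t(v(-1)) = ((7**2 + 3*sqrt(-5 + 7) + 5*7 + 7*sqrt(-5 + 7))/(3*(7 + sqrt(-5 + 7))))*3 - 5*(-49 + 7*(-1)) = ((49 + 3*sqrt(2) + 35 + 7*sqrt(2))/(3*(7 + sqrt(2))))*3 - 5*(-49 - 7) = ((84 + 10*sqrt(2))/(3*(7 + sqrt(2))))*3 - 5*(-56) = (84 + 10*sqrt(2))/(7 + sqrt(2)) + 280 = 280 + (84 + 10*sqrt(2))/(7 + sqrt(2))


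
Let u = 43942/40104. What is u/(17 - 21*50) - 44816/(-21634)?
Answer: 463915287821/224060265972 ≈ 2.0705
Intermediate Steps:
u = 21971/20052 (u = 43942*(1/40104) = 21971/20052 ≈ 1.0957)
u/(17 - 21*50) - 44816/(-21634) = 21971/(20052*(17 - 21*50)) - 44816/(-21634) = 21971/(20052*(17 - 1050)) - 44816*(-1/21634) = (21971/20052)/(-1033) + 22408/10817 = (21971/20052)*(-1/1033) + 22408/10817 = -21971/20713716 + 22408/10817 = 463915287821/224060265972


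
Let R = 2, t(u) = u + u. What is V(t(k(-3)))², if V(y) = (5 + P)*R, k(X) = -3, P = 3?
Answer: 256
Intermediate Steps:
t(u) = 2*u
V(y) = 16 (V(y) = (5 + 3)*2 = 8*2 = 16)
V(t(k(-3)))² = 16² = 256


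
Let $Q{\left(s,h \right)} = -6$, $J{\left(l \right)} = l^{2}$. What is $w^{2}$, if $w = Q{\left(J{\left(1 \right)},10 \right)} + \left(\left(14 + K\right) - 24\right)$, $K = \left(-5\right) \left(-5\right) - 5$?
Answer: $16$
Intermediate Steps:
$K = 20$ ($K = 25 - 5 = 20$)
$w = 4$ ($w = -6 + \left(\left(14 + 20\right) - 24\right) = -6 + \left(34 - 24\right) = -6 + 10 = 4$)
$w^{2} = 4^{2} = 16$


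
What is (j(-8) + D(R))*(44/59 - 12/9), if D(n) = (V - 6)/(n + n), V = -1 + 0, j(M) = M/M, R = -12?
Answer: -403/531 ≈ -0.75895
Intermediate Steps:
j(M) = 1
V = -1
D(n) = -7/(2*n) (D(n) = (-1 - 6)/(n + n) = -7*1/(2*n) = -7/(2*n))
(j(-8) + D(R))*(44/59 - 12/9) = (1 - 7/2/(-12))*(44/59 - 12/9) = (1 - 7/2*(-1/12))*(44*(1/59) - 12*1/9) = (1 + 7/24)*(44/59 - 4/3) = (31/24)*(-104/177) = -403/531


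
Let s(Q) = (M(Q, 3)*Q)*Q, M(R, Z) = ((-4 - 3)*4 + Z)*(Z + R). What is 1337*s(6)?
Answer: -10829700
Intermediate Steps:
M(R, Z) = (-28 + Z)*(R + Z) (M(R, Z) = (-7*4 + Z)*(R + Z) = (-28 + Z)*(R + Z))
s(Q) = Q²*(-75 - 25*Q) (s(Q) = ((3² - 28*Q - 28*3 + Q*3)*Q)*Q = ((9 - 28*Q - 84 + 3*Q)*Q)*Q = ((-75 - 25*Q)*Q)*Q = (Q*(-75 - 25*Q))*Q = Q²*(-75 - 25*Q))
1337*s(6) = 1337*(25*6²*(-3 - 1*6)) = 1337*(25*36*(-3 - 6)) = 1337*(25*36*(-9)) = 1337*(-8100) = -10829700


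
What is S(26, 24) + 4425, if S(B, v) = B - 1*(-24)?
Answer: 4475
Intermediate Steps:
S(B, v) = 24 + B (S(B, v) = B + 24 = 24 + B)
S(26, 24) + 4425 = (24 + 26) + 4425 = 50 + 4425 = 4475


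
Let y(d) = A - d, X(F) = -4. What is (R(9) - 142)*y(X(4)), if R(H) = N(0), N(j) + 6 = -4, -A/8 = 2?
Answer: 1824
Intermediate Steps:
A = -16 (A = -8*2 = -16)
N(j) = -10 (N(j) = -6 - 4 = -10)
R(H) = -10
y(d) = -16 - d
(R(9) - 142)*y(X(4)) = (-10 - 142)*(-16 - 1*(-4)) = -152*(-16 + 4) = -152*(-12) = 1824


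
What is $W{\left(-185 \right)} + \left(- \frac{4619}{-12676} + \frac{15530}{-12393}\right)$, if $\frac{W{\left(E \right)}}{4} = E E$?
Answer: $\frac{21505983534187}{157093668} \approx 1.369 \cdot 10^{5}$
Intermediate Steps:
$W{\left(E \right)} = 4 E^{2}$ ($W{\left(E \right)} = 4 E E = 4 E^{2}$)
$W{\left(-185 \right)} + \left(- \frac{4619}{-12676} + \frac{15530}{-12393}\right) = 4 \left(-185\right)^{2} + \left(- \frac{4619}{-12676} + \frac{15530}{-12393}\right) = 4 \cdot 34225 + \left(\left(-4619\right) \left(- \frac{1}{12676}\right) + 15530 \left(- \frac{1}{12393}\right)\right) = 136900 + \left(\frac{4619}{12676} - \frac{15530}{12393}\right) = 136900 - \frac{139615013}{157093668} = \frac{21505983534187}{157093668}$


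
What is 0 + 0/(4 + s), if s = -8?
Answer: 0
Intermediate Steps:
0 + 0/(4 + s) = 0 + 0/(4 - 8) = 0 + 0/(-4) = 0 + 0*(-¼) = 0 + 0 = 0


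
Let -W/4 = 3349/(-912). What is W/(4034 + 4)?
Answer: 3349/920664 ≈ 0.0036376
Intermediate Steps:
W = 3349/228 (W = -13396/(-912) = -13396*(-1)/912 = -4*(-3349/912) = 3349/228 ≈ 14.689)
W/(4034 + 4) = 3349/(228*(4034 + 4)) = (3349/228)/4038 = (3349/228)*(1/4038) = 3349/920664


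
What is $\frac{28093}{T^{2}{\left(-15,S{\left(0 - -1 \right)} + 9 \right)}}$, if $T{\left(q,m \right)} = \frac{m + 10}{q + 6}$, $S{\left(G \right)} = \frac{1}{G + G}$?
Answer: $\frac{77796}{13} \approx 5984.3$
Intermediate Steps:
$S{\left(G \right)} = \frac{1}{2 G}$
$T{\left(q,m \right)} = \frac{10 + m}{6 + q}$
$\frac{28093}{T^{2}{\left(-15,S{\left(0 - -1 \right)} + 9 \right)}} = \frac{28093}{\left(\frac{10 + \left(\frac{1}{2 \left(0 - -1\right)} + 9\right)}{6 - 15}\right)^{2}} = \frac{28093}{\left(\frac{10 + \left(\frac{1}{2 \left(0 + 1\right)} + 9\right)}{-9}\right)^{2}} = \frac{28093}{\left(- \frac{10 + \left(\frac{1}{2 \cdot 1} + 9\right)}{9}\right)^{2}} = \frac{28093}{\left(- \frac{10 + \left(\frac{1}{2} \cdot 1 + 9\right)}{9}\right)^{2}} = \frac{28093}{\left(- \frac{10 + \left(\frac{1}{2} + 9\right)}{9}\right)^{2}} = \frac{28093}{\left(- \frac{10 + \frac{19}{2}}{9}\right)^{2}} = \frac{28093}{\left(\left(- \frac{1}{9}\right) \frac{39}{2}\right)^{2}} = \frac{28093}{\left(- \frac{13}{6}\right)^{2}} = \frac{28093}{\frac{169}{36}} = 28093 \cdot \frac{36}{169} = \frac{77796}{13}$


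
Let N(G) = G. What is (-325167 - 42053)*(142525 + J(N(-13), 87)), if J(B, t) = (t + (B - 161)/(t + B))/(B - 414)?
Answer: -1936504434980/37 ≈ -5.2338e+10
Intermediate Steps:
J(B, t) = (t + (-161 + B)/(B + t))/(-414 + B)
(-325167 - 42053)*(142525 + J(N(-13), 87)) = (-325167 - 42053)*(142525 + (-161 - 13 + 87**2 - 13*87)/((-13)**2 - 414*(-13) - 414*87 - 13*87)) = -367220*(142525 + (-161 - 13 + 7569 - 1131)/(169 + 5382 - 36018 - 1131)) = -367220*(142525 + 6264/(-31598)) = -367220*(142525 - 1/31598*6264) = -367220*(142525 - 3132/15799) = -367220*2251749343/15799 = -1936504434980/37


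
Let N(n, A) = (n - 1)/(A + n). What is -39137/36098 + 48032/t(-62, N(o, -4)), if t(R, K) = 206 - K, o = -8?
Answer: 6903305067/29636458 ≈ 232.93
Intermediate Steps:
N(n, A) = (-1 + n)/(A + n)
-39137/36098 + 48032/t(-62, N(o, -4)) = -39137/36098 + 48032/(206 - (-1 - 8)/(-4 - 8)) = -39137*1/36098 + 48032/(206 - (-9)/(-12)) = -39137/36098 + 48032/(206 - (-1)*(-9)/12) = -39137/36098 + 48032/(206 - 1*¾) = -39137/36098 + 48032/(206 - ¾) = -39137/36098 + 48032/(821/4) = -39137/36098 + 48032*(4/821) = -39137/36098 + 192128/821 = 6903305067/29636458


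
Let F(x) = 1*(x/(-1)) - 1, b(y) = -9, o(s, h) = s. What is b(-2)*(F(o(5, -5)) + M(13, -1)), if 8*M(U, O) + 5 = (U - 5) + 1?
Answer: 99/2 ≈ 49.500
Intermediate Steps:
M(U, O) = -9/8 + U/8 (M(U, O) = -5/8 + ((U - 5) + 1)/8 = -5/8 + ((-5 + U) + 1)/8 = -5/8 + (-4 + U)/8 = -5/8 + (-½ + U/8) = -9/8 + U/8)
F(x) = -1 - x (F(x) = 1*(x*(-1)) - 1 = 1*(-x) - 1 = -x - 1 = -1 - x)
b(-2)*(F(o(5, -5)) + M(13, -1)) = -9*((-1 - 1*5) + (-9/8 + (⅛)*13)) = -9*((-1 - 5) + (-9/8 + 13/8)) = -9*(-6 + ½) = -9*(-11/2) = 99/2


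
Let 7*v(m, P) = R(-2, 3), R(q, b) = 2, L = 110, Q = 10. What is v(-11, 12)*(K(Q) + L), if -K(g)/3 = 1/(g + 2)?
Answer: 439/14 ≈ 31.357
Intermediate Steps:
v(m, P) = 2/7 (v(m, P) = (⅐)*2 = 2/7)
K(g) = -3/(2 + g) (K(g) = -3/(g + 2) = -3/(2 + g))
v(-11, 12)*(K(Q) + L) = 2*(-3/(2 + 10) + 110)/7 = 2*(-3/12 + 110)/7 = 2*(-3*1/12 + 110)/7 = 2*(-¼ + 110)/7 = (2/7)*(439/4) = 439/14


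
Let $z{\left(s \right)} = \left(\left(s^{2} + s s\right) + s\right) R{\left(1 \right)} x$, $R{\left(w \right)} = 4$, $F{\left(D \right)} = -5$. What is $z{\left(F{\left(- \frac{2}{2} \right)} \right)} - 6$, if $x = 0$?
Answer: $-6$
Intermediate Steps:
$z{\left(s \right)} = 0$ ($z{\left(s \right)} = \left(\left(s^{2} + s s\right) + s\right) 4 \cdot 0 = \left(\left(s^{2} + s^{2}\right) + s\right) 4 \cdot 0 = \left(2 s^{2} + s\right) 4 \cdot 0 = \left(s + 2 s^{2}\right) 4 \cdot 0 = \left(4 s + 8 s^{2}\right) 0 = 0$)
$z{\left(F{\left(- \frac{2}{2} \right)} \right)} - 6 = 0 - 6 = -6$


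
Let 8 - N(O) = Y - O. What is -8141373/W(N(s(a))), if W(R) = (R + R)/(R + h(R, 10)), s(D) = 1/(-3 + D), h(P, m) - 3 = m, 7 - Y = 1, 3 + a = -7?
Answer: -789713181/25 ≈ -3.1589e+7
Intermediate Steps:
a = -10 (a = -3 - 7 = -10)
Y = 6 (Y = 7 - 1*1 = 7 - 1 = 6)
h(P, m) = 3 + m
N(O) = 2 + O (N(O) = 8 - (6 - O) = 8 + (-6 + O) = 2 + O)
W(R) = 2*R/(13 + R) (W(R) = (R + R)/(R + (3 + 10)) = (2*R)/(R + 13) = (2*R)/(13 + R) = 2*R/(13 + R))
-8141373/W(N(s(a))) = -8141373*(13 + (2 + 1/(-3 - 10)))/(2*(2 + 1/(-3 - 10))) = -8141373*(13 + (2 + 1/(-13)))/(2*(2 + 1/(-13))) = -8141373*(13 + (2 - 1/13))/(2*(2 - 1/13)) = -8141373/(2*(25/13)/(13 + 25/13)) = -8141373/(2*(25/13)/(194/13)) = -8141373/(2*(25/13)*(13/194)) = -8141373/25/97 = -8141373*97/25 = -789713181/25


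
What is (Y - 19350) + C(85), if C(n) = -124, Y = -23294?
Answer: -42768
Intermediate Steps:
(Y - 19350) + C(85) = (-23294 - 19350) - 124 = -42644 - 124 = -42768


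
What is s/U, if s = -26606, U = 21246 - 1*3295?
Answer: -26606/17951 ≈ -1.4821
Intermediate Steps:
U = 17951 (U = 21246 - 3295 = 17951)
s/U = -26606/17951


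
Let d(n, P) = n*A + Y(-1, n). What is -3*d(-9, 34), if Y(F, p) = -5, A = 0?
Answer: 15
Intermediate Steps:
d(n, P) = -5 (d(n, P) = n*0 - 5 = 0 - 5 = -5)
-3*d(-9, 34) = -3*(-5) = 15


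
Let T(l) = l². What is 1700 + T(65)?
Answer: 5925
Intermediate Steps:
1700 + T(65) = 1700 + 65² = 1700 + 4225 = 5925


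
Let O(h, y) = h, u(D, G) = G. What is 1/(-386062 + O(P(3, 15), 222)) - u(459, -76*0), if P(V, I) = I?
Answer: -1/386047 ≈ -2.5904e-6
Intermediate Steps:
1/(-386062 + O(P(3, 15), 222)) - u(459, -76*0) = 1/(-386062 + 15) - (-76)*0 = 1/(-386047) - 1*0 = -1/386047 + 0 = -1/386047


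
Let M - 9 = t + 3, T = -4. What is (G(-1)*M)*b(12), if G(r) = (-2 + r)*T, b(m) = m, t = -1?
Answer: 1584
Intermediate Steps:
G(r) = 8 - 4*r (G(r) = (-2 + r)*(-4) = 8 - 4*r)
M = 11 (M = 9 + (-1 + 3) = 9 + 2 = 11)
(G(-1)*M)*b(12) = ((8 - 4*(-1))*11)*12 = ((8 + 4)*11)*12 = (12*11)*12 = 132*12 = 1584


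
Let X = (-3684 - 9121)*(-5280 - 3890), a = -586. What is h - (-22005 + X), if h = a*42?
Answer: -117424457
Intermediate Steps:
h = -24612 (h = -586*42 = -24612)
X = 117421850 (X = -12805*(-9170) = 117421850)
h - (-22005 + X) = -24612 - (-22005 + 117421850) = -24612 - 1*117399845 = -24612 - 117399845 = -117424457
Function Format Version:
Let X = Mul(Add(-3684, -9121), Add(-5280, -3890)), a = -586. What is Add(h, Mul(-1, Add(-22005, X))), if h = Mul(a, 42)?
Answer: -117424457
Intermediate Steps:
h = -24612 (h = Mul(-586, 42) = -24612)
X = 117421850 (X = Mul(-12805, -9170) = 117421850)
Add(h, Mul(-1, Add(-22005, X))) = Add(-24612, Mul(-1, Add(-22005, 117421850))) = Add(-24612, Mul(-1, 117399845)) = Add(-24612, -117399845) = -117424457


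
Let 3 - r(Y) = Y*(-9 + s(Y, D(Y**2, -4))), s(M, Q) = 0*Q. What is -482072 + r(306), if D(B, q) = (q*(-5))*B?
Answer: -479315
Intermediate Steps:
D(B, q) = -5*B*q (D(B, q) = (-5*q)*B = -5*B*q)
s(M, Q) = 0
r(Y) = 3 + 9*Y (r(Y) = 3 - Y*(-9 + 0) = 3 - Y*(-9) = 3 - (-9)*Y = 3 + 9*Y)
-482072 + r(306) = -482072 + (3 + 9*306) = -482072 + (3 + 2754) = -482072 + 2757 = -479315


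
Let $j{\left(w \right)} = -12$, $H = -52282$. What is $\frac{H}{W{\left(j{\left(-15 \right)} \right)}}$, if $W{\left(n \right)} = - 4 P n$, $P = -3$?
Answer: $\frac{26141}{72} \approx 363.07$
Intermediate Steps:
$W{\left(n \right)} = 12 n$ ($W{\left(n \right)} = \left(-4\right) \left(-3\right) n = 12 n$)
$\frac{H}{W{\left(j{\left(-15 \right)} \right)}} = - \frac{52282}{12 \left(-12\right)} = - \frac{52282}{-144} = \left(-52282\right) \left(- \frac{1}{144}\right) = \frac{26141}{72}$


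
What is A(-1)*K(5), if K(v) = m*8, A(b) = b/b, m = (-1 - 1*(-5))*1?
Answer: 32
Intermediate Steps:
m = 4 (m = (-1 + 5)*1 = 4*1 = 4)
A(b) = 1
K(v) = 32 (K(v) = 4*8 = 32)
A(-1)*K(5) = 1*32 = 32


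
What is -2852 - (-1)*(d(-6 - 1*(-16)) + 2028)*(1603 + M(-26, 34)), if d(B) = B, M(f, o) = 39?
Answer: 3343544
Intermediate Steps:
-2852 - (-1)*(d(-6 - 1*(-16)) + 2028)*(1603 + M(-26, 34)) = -2852 - (-1)*((-6 - 1*(-16)) + 2028)*(1603 + 39) = -2852 - (-1)*((-6 + 16) + 2028)*1642 = -2852 - (-1)*(10 + 2028)*1642 = -2852 - (-1)*2038*1642 = -2852 - (-1)*3346396 = -2852 - 1*(-3346396) = -2852 + 3346396 = 3343544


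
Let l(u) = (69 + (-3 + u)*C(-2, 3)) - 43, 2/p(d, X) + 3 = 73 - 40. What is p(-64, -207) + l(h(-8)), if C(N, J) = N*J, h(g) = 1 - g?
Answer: -149/15 ≈ -9.9333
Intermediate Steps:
p(d, X) = 1/15 (p(d, X) = 2/(-3 + (73 - 40)) = 2/(-3 + 33) = 2/30 = 2*(1/30) = 1/15)
C(N, J) = J*N
l(u) = 44 - 6*u (l(u) = (69 + (-3 + u)*(3*(-2))) - 43 = (69 + (-3 + u)*(-6)) - 43 = (69 + (18 - 6*u)) - 43 = (87 - 6*u) - 43 = 44 - 6*u)
p(-64, -207) + l(h(-8)) = 1/15 + (44 - 6*(1 - 1*(-8))) = 1/15 + (44 - 6*(1 + 8)) = 1/15 + (44 - 6*9) = 1/15 + (44 - 54) = 1/15 - 10 = -149/15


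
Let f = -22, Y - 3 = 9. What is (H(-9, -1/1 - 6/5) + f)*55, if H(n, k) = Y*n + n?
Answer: -7645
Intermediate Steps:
Y = 12 (Y = 3 + 9 = 12)
H(n, k) = 13*n (H(n, k) = 12*n + n = 13*n)
(H(-9, -1/1 - 6/5) + f)*55 = (13*(-9) - 22)*55 = (-117 - 22)*55 = -139*55 = -7645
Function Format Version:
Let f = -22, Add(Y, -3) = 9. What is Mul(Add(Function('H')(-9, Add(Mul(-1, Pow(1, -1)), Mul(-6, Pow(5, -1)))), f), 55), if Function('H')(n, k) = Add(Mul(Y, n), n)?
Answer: -7645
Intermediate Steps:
Y = 12 (Y = Add(3, 9) = 12)
Function('H')(n, k) = Mul(13, n) (Function('H')(n, k) = Add(Mul(12, n), n) = Mul(13, n))
Mul(Add(Function('H')(-9, Add(Mul(-1, Pow(1, -1)), Mul(-6, Pow(5, -1)))), f), 55) = Mul(Add(Mul(13, -9), -22), 55) = Mul(Add(-117, -22), 55) = Mul(-139, 55) = -7645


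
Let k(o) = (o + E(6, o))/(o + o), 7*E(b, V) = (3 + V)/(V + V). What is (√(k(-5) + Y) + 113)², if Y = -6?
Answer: 2233612/175 + 678*I*√749/35 ≈ 12764.0 + 530.15*I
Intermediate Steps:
E(b, V) = (3 + V)/(14*V) (E(b, V) = ((3 + V)/(V + V))/7 = ((3 + V)/((2*V)))/7 = ((3 + V)*(1/(2*V)))/7 = ((3 + V)/(2*V))/7 = (3 + V)/(14*V))
k(o) = (o + (3 + o)/(14*o))/(2*o) (k(o) = (o + (3 + o)/(14*o))/(o + o) = (o + (3 + o)/(14*o))/((2*o)) = (o + (3 + o)/(14*o))*(1/(2*o)) = (o + (3 + o)/(14*o))/(2*o))
(√(k(-5) + Y) + 113)² = (√((1/28)*(3 - 5 + 14*(-5)²)/(-5)² - 6) + 113)² = (√((1/28)*(1/25)*(3 - 5 + 14*25) - 6) + 113)² = (√((1/28)*(1/25)*(3 - 5 + 350) - 6) + 113)² = (√((1/28)*(1/25)*348 - 6) + 113)² = (√(87/175 - 6) + 113)² = (√(-963/175) + 113)² = (3*I*√749/35 + 113)² = (113 + 3*I*√749/35)²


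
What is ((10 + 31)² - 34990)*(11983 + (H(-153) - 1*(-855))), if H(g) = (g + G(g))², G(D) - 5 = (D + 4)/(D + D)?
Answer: -11989864297589/10404 ≈ -1.1524e+9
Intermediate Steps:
G(D) = 5 + (4 + D)/(2*D) (G(D) = 5 + (D + 4)/(D + D) = 5 + (4 + D)/((2*D)) = 5 + (4 + D)*(1/(2*D)) = 5 + (4 + D)/(2*D))
H(g) = (11/2 + g + 2/g)² (H(g) = (g + (11/2 + 2/g))² = (11/2 + g + 2/g)²)
((10 + 31)² - 34990)*(11983 + (H(-153) - 1*(-855))) = ((10 + 31)² - 34990)*(11983 + ((11/2 - 153 + 2/(-153))² - 1*(-855))) = (41² - 34990)*(11983 + ((11/2 - 153 + 2*(-1/153))² + 855)) = (1681 - 34990)*(11983 + ((11/2 - 153 - 2/153)² + 855)) = -33309*(11983 + ((-45139/306)² + 855)) = -33309*(11983 + (2037529321/93636 + 855)) = -33309*(11983 + 2117588101/93636) = -33309*3239628289/93636 = -11989864297589/10404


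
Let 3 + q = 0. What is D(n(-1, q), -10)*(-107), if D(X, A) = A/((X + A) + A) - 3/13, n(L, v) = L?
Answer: -7169/273 ≈ -26.260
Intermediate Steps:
q = -3 (q = -3 + 0 = -3)
D(X, A) = -3/13 + A/(X + 2*A) (D(X, A) = A/((A + X) + A) - 3*1/13 = A/(X + 2*A) - 3/13 = -3/13 + A/(X + 2*A))
D(n(-1, q), -10)*(-107) = ((-3*(-1) + 7*(-10))/(13*(-1 + 2*(-10))))*(-107) = ((3 - 70)/(13*(-1 - 20)))*(-107) = ((1/13)*(-67)/(-21))*(-107) = ((1/13)*(-1/21)*(-67))*(-107) = (67/273)*(-107) = -7169/273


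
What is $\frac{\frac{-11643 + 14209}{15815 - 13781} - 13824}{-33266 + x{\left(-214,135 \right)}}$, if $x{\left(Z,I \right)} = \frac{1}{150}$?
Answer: $\frac{702886250}{1691575761} \approx 0.41552$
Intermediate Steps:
$x{\left(Z,I \right)} = \frac{1}{150}$
$\frac{\frac{-11643 + 14209}{15815 - 13781} - 13824}{-33266 + x{\left(-214,135 \right)}} = \frac{\frac{-11643 + 14209}{15815 - 13781} - 13824}{-33266 + \frac{1}{150}} = \frac{\frac{2566}{2034} - 13824}{- \frac{4989899}{150}} = \left(2566 \cdot \frac{1}{2034} - 13824\right) \left(- \frac{150}{4989899}\right) = \left(\frac{1283}{1017} - 13824\right) \left(- \frac{150}{4989899}\right) = \left(- \frac{14057725}{1017}\right) \left(- \frac{150}{4989899}\right) = \frac{702886250}{1691575761}$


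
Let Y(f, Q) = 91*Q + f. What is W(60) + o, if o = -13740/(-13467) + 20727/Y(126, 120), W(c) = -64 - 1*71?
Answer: -311924167/2361214 ≈ -132.10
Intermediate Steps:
Y(f, Q) = f + 91*Q
W(c) = -135 (W(c) = -64 - 71 = -135)
o = 6839723/2361214 (o = -13740/(-13467) + 20727/(126 + 91*120) = -13740*(-1/13467) + 20727/(126 + 10920) = 4580/4489 + 20727/11046 = 4580/4489 + 20727*(1/11046) = 4580/4489 + 987/526 = 6839723/2361214 ≈ 2.8967)
W(60) + o = -135 + 6839723/2361214 = -311924167/2361214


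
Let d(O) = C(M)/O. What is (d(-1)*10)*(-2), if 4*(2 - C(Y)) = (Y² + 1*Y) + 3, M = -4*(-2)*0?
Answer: 25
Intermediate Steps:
M = 0 (M = 8*0 = 0)
C(Y) = 5/4 - Y/4 - Y²/4 (C(Y) = 2 - ((Y² + 1*Y) + 3)/4 = 2 - ((Y² + Y) + 3)/4 = 2 - ((Y + Y²) + 3)/4 = 2 - (3 + Y + Y²)/4 = 2 + (-¾ - Y/4 - Y²/4) = 5/4 - Y/4 - Y²/4)
d(O) = 5/(4*O) (d(O) = (5/4 - ¼*0 - ¼*0²)/O = (5/4 + 0 - ¼*0)/O = (5/4 + 0 + 0)/O = 5/(4*O))
(d(-1)*10)*(-2) = (((5/4)/(-1))*10)*(-2) = (((5/4)*(-1))*10)*(-2) = -5/4*10*(-2) = -25/2*(-2) = 25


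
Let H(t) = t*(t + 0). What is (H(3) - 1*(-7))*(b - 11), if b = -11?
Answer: -352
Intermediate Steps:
H(t) = t² (H(t) = t*t = t²)
(H(3) - 1*(-7))*(b - 11) = (3² - 1*(-7))*(-11 - 11) = (9 + 7)*(-22) = 16*(-22) = -352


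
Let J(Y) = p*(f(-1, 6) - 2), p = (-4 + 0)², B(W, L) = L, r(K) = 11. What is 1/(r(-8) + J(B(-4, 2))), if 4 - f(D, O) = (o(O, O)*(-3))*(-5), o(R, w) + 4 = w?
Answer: -1/437 ≈ -0.0022883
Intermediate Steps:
o(R, w) = -4 + w
f(D, O) = 64 - 15*O (f(D, O) = 4 - (-4 + O)*(-3)*(-5) = 4 - (12 - 3*O)*(-5) = 4 - (-60 + 15*O) = 4 + (60 - 15*O) = 64 - 15*O)
p = 16 (p = (-4)² = 16)
J(Y) = -448 (J(Y) = 16*((64 - 15*6) - 2) = 16*((64 - 90) - 2) = 16*(-26 - 2) = 16*(-28) = -448)
1/(r(-8) + J(B(-4, 2))) = 1/(11 - 448) = 1/(-437) = -1/437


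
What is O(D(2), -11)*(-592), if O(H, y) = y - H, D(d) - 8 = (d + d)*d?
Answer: 15984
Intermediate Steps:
D(d) = 8 + 2*d² (D(d) = 8 + (d + d)*d = 8 + (2*d)*d = 8 + 2*d²)
O(D(2), -11)*(-592) = (-11 - (8 + 2*2²))*(-592) = (-11 - (8 + 2*4))*(-592) = (-11 - (8 + 8))*(-592) = (-11 - 1*16)*(-592) = (-11 - 16)*(-592) = -27*(-592) = 15984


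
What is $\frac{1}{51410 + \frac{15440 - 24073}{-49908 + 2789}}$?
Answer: $\frac{47119}{2422396423} \approx 1.9451 \cdot 10^{-5}$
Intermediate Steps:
$\frac{1}{51410 + \frac{15440 - 24073}{-49908 + 2789}} = \frac{1}{51410 - \frac{8633}{-47119}} = \frac{1}{51410 - - \frac{8633}{47119}} = \frac{1}{51410 + \frac{8633}{47119}} = \frac{1}{\frac{2422396423}{47119}} = \frac{47119}{2422396423}$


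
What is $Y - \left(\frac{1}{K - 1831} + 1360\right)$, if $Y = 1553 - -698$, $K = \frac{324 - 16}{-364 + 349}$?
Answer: $\frac{24745758}{27773} \approx 891.0$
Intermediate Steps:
$K = - \frac{308}{15}$ ($K = \frac{308}{-15} = 308 \left(- \frac{1}{15}\right) = - \frac{308}{15} \approx -20.533$)
$Y = 2251$ ($Y = 1553 + 698 = 2251$)
$Y - \left(\frac{1}{K - 1831} + 1360\right) = 2251 - \left(\frac{1}{- \frac{308}{15} - 1831} + 1360\right) = 2251 - \left(\frac{1}{- \frac{27773}{15}} + 1360\right) = 2251 - \left(- \frac{15}{27773} + 1360\right) = 2251 - \frac{37771265}{27773} = \frac{24745758}{27773}$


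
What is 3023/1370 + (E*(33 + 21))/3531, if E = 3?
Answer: 3632051/1612490 ≈ 2.2524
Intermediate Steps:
3023/1370 + (E*(33 + 21))/3531 = 3023/1370 + (3*(33 + 21))/3531 = 3023*(1/1370) + (3*54)*(1/3531) = 3023/1370 + 162*(1/3531) = 3023/1370 + 54/1177 = 3632051/1612490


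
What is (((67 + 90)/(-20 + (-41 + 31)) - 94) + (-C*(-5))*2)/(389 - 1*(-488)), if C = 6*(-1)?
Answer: -4777/26310 ≈ -0.18157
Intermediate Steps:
C = -6
(((67 + 90)/(-20 + (-41 + 31)) - 94) + (-C*(-5))*2)/(389 - 1*(-488)) = (((67 + 90)/(-20 + (-41 + 31)) - 94) + (-1*(-6)*(-5))*2)/(389 - 1*(-488)) = ((157/(-20 - 10) - 94) + (6*(-5))*2)/(389 + 488) = ((157/(-30) - 94) - 30*2)/877 = ((157*(-1/30) - 94) - 60)*(1/877) = ((-157/30 - 94) - 60)*(1/877) = (-2977/30 - 60)*(1/877) = -4777/30*1/877 = -4777/26310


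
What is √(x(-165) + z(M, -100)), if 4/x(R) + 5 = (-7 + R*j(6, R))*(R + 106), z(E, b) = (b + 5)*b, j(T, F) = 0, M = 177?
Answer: √98838102/102 ≈ 97.468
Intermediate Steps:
z(E, b) = b*(5 + b) (z(E, b) = (5 + b)*b = b*(5 + b))
x(R) = 4/(-747 - 7*R) (x(R) = 4/(-5 + (-7 + R*0)*(R + 106)) = 4/(-5 + (-7 + 0)*(106 + R)) = 4/(-5 - 7*(106 + R)) = 4/(-5 + (-742 - 7*R)) = 4/(-747 - 7*R))
√(x(-165) + z(M, -100)) = √(4/(-747 - 7*(-165)) - 100*(5 - 100)) = √(4/(-747 + 1155) - 100*(-95)) = √(4/408 + 9500) = √(4*(1/408) + 9500) = √(1/102 + 9500) = √(969001/102) = √98838102/102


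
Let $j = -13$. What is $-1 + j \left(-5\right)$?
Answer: $64$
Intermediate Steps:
$-1 + j \left(-5\right) = -1 - -65 = -1 + 65 = 64$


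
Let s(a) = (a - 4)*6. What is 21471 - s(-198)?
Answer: 22683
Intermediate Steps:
s(a) = -24 + 6*a (s(a) = (-4 + a)*6 = -24 + 6*a)
21471 - s(-198) = 21471 - (-24 + 6*(-198)) = 21471 - (-24 - 1188) = 21471 - 1*(-1212) = 21471 + 1212 = 22683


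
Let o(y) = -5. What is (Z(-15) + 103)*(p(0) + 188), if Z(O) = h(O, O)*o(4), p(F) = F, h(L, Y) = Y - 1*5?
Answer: 38164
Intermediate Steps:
h(L, Y) = -5 + Y (h(L, Y) = Y - 5 = -5 + Y)
Z(O) = 25 - 5*O (Z(O) = (-5 + O)*(-5) = 25 - 5*O)
(Z(-15) + 103)*(p(0) + 188) = ((25 - 5*(-15)) + 103)*(0 + 188) = ((25 + 75) + 103)*188 = (100 + 103)*188 = 203*188 = 38164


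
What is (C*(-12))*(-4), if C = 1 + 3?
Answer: 192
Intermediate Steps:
C = 4
(C*(-12))*(-4) = (4*(-12))*(-4) = -48*(-4) = 192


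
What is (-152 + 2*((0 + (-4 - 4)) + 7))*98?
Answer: -15092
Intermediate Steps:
(-152 + 2*((0 + (-4 - 4)) + 7))*98 = (-152 + 2*((0 - 8) + 7))*98 = (-152 + 2*(-8 + 7))*98 = (-152 + 2*(-1))*98 = (-152 - 2)*98 = -154*98 = -15092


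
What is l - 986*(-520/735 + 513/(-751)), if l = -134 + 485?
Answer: 190115137/110397 ≈ 1722.1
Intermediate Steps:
l = 351
l - 986*(-520/735 + 513/(-751)) = 351 - 986*(-520/735 + 513/(-751)) = 351 - 986*(-520*1/735 + 513*(-1/751)) = 351 - 986*(-104/147 - 513/751) = 351 - 986*(-153515/110397) = 351 + 151365790/110397 = 190115137/110397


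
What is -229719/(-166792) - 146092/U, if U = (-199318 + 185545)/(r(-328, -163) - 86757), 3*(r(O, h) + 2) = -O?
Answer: -6334161777060575/6891678648 ≈ -9.1910e+5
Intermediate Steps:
r(O, h) = -2 - O/3 (r(O, h) = -2 + (-O)/3 = -2 - O/3)
U = 41319/259949 (U = (-199318 + 185545)/((-2 - ⅓*(-328)) - 86757) = -13773/((-2 + 328/3) - 86757) = -13773/(322/3 - 86757) = -13773/(-259949/3) = -13773*(-3/259949) = 41319/259949 ≈ 0.15895)
-229719/(-166792) - 146092/U = -229719/(-166792) - 146092/41319/259949 = -229719*(-1/166792) - 146092*259949/41319 = 229719/166792 - 37976469308/41319 = -6334161777060575/6891678648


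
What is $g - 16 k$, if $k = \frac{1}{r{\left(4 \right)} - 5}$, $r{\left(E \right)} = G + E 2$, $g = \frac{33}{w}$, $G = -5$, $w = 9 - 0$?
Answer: $\frac{35}{3} \approx 11.667$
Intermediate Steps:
$w = 9$ ($w = 9 + 0 = 9$)
$g = \frac{11}{3}$ ($g = \frac{33}{9} = 33 \cdot \frac{1}{9} = \frac{11}{3} \approx 3.6667$)
$r{\left(E \right)} = -5 + 2 E$ ($r{\left(E \right)} = -5 + E 2 = -5 + 2 E$)
$k = - \frac{1}{2}$ ($k = \frac{1}{\left(-5 + 2 \cdot 4\right) - 5} = \frac{1}{\left(-5 + 8\right) - 5} = \frac{1}{3 - 5} = \frac{1}{-2} = - \frac{1}{2} \approx -0.5$)
$g - 16 k = \frac{11}{3} - -8 = \frac{11}{3} + 8 = \frac{35}{3}$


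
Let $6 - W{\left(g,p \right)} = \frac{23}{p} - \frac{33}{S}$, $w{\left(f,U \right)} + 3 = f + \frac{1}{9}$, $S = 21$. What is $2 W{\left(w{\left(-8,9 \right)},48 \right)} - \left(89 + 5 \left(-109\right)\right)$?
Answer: $\frac{78991}{168} \approx 470.18$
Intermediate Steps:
$w{\left(f,U \right)} = - \frac{26}{9} + f$ ($w{\left(f,U \right)} = -3 + \left(f + \frac{1}{9}\right) = -3 + \left(\frac{1}{9} + f\right) = - \frac{26}{9} + f$)
$W{\left(g,p \right)} = \frac{53}{7} - \frac{23}{p}$ ($W{\left(g,p \right)} = 6 - \left(\frac{23}{p} - \frac{33}{21}\right) = 6 - \left(\frac{23}{p} - \frac{11}{7}\right) = 6 - \left(- \frac{11}{7} + \frac{23}{p}\right) = 6 + \left(\frac{11}{7} - \frac{23}{p}\right) = \frac{53}{7} - \frac{23}{p}$)
$2 W{\left(w{\left(-8,9 \right)},48 \right)} - \left(89 + 5 \left(-109\right)\right) = 2 \left(\frac{53}{7} - \frac{23}{48}\right) - \left(89 + 5 \left(-109\right)\right) = 2 \left(\frac{53}{7} - \frac{23}{48}\right) - \left(89 - 545\right) = 2 \left(\frac{53}{7} - \frac{23}{48}\right) - -456 = 2 \cdot \frac{2383}{336} + 456 = \frac{2383}{168} + 456 = \frac{78991}{168}$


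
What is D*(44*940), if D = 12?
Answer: 496320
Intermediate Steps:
D*(44*940) = 12*(44*940) = 12*41360 = 496320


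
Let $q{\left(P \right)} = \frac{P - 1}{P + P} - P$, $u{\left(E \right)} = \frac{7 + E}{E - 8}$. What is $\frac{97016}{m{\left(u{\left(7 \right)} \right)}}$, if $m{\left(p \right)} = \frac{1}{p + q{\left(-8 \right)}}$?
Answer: $- \frac{1055049}{2} \approx -5.2752 \cdot 10^{5}$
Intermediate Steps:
$u{\left(E \right)} = \frac{7 + E}{-8 + E}$
$q{\left(P \right)} = - P + \frac{-1 + P}{2 P}$ ($q{\left(P \right)} = \frac{-1 + P}{2 P} - P = - P + \frac{-1 + P}{2 P}$)
$m{\left(p \right)} = \frac{1}{\frac{137}{16} + p}$ ($m{\left(p \right)} = \frac{1}{p - \left(- \frac{17}{2} - \frac{1}{16}\right)} = \frac{1}{p + \left(\frac{1}{2} + 8 - - \frac{1}{16}\right)} = \frac{1}{p + \left(\frac{1}{2} + 8 + \frac{1}{16}\right)} = \frac{1}{p + \frac{137}{16}} = \frac{1}{\frac{137}{16} + p}$)
$\frac{97016}{m{\left(u{\left(7 \right)} \right)}} = \frac{97016}{16 \frac{1}{137 + 16 \frac{7 + 7}{-8 + 7}}} = \frac{97016}{16 \frac{1}{137 + 16 \frac{1}{-1} \cdot 14}} = \frac{97016}{16 \frac{1}{137 + 16 \left(\left(-1\right) 14\right)}} = \frac{97016}{16 \frac{1}{137 + 16 \left(-14\right)}} = \frac{97016}{16 \frac{1}{137 - 224}} = \frac{97016}{16 \frac{1}{-87}} = \frac{97016}{16 \left(- \frac{1}{87}\right)} = \frac{97016}{- \frac{16}{87}} = 97016 \left(- \frac{87}{16}\right) = - \frac{1055049}{2}$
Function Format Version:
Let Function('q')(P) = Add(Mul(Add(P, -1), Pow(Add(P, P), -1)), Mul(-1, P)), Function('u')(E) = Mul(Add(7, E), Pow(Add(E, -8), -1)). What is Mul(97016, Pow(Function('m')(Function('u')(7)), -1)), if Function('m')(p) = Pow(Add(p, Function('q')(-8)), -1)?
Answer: Rational(-1055049, 2) ≈ -5.2752e+5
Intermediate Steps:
Function('u')(E) = Mul(Pow(Add(-8, E), -1), Add(7, E)) (Function('u')(E) = Mul(Add(7, E), Pow(Add(-8, E), -1)) = Mul(Pow(Add(-8, E), -1), Add(7, E)))
Function('q')(P) = Add(Mul(-1, P), Mul(Rational(1, 2), Pow(P, -1), Add(-1, P))) (Function('q')(P) = Add(Mul(Add(-1, P), Pow(Mul(2, P), -1)), Mul(-1, P)) = Add(Mul(Add(-1, P), Mul(Rational(1, 2), Pow(P, -1))), Mul(-1, P)) = Add(Mul(Rational(1, 2), Pow(P, -1), Add(-1, P)), Mul(-1, P)) = Add(Mul(-1, P), Mul(Rational(1, 2), Pow(P, -1), Add(-1, P))))
Function('m')(p) = Pow(Add(Rational(137, 16), p), -1) (Function('m')(p) = Pow(Add(p, Add(Rational(1, 2), Mul(-1, -8), Mul(Rational(-1, 2), Pow(-8, -1)))), -1) = Pow(Add(p, Add(Rational(1, 2), 8, Mul(Rational(-1, 2), Rational(-1, 8)))), -1) = Pow(Add(p, Add(Rational(1, 2), 8, Rational(1, 16))), -1) = Pow(Add(p, Rational(137, 16)), -1) = Pow(Add(Rational(137, 16), p), -1))
Mul(97016, Pow(Function('m')(Function('u')(7)), -1)) = Mul(97016, Pow(Mul(16, Pow(Add(137, Mul(16, Mul(Pow(Add(-8, 7), -1), Add(7, 7)))), -1)), -1)) = Mul(97016, Pow(Mul(16, Pow(Add(137, Mul(16, Mul(Pow(-1, -1), 14))), -1)), -1)) = Mul(97016, Pow(Mul(16, Pow(Add(137, Mul(16, Mul(-1, 14))), -1)), -1)) = Mul(97016, Pow(Mul(16, Pow(Add(137, Mul(16, -14)), -1)), -1)) = Mul(97016, Pow(Mul(16, Pow(Add(137, -224), -1)), -1)) = Mul(97016, Pow(Mul(16, Pow(-87, -1)), -1)) = Mul(97016, Pow(Mul(16, Rational(-1, 87)), -1)) = Mul(97016, Pow(Rational(-16, 87), -1)) = Mul(97016, Rational(-87, 16)) = Rational(-1055049, 2)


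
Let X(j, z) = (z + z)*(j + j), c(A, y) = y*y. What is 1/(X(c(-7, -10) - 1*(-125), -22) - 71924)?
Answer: -1/91724 ≈ -1.0902e-5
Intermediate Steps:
c(A, y) = y²
X(j, z) = 4*j*z (X(j, z) = (2*z)*(2*j) = 4*j*z)
1/(X(c(-7, -10) - 1*(-125), -22) - 71924) = 1/(4*((-10)² - 1*(-125))*(-22) - 71924) = 1/(4*(100 + 125)*(-22) - 71924) = 1/(4*225*(-22) - 71924) = 1/(-19800 - 71924) = 1/(-91724) = -1/91724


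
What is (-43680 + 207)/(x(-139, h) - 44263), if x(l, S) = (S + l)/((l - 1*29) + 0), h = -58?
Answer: 7303464/7435987 ≈ 0.98218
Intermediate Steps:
x(l, S) = (S + l)/(-29 + l) (x(l, S) = (S + l)/((l - 29) + 0) = (S + l)/((-29 + l) + 0) = (S + l)/(-29 + l))
(-43680 + 207)/(x(-139, h) - 44263) = (-43680 + 207)/((-58 - 139)/(-29 - 139) - 44263) = -43473/(-197/(-168) - 44263) = -43473/(-1/168*(-197) - 44263) = -43473/(197/168 - 44263) = -43473/(-7435987/168) = -43473*(-168/7435987) = 7303464/7435987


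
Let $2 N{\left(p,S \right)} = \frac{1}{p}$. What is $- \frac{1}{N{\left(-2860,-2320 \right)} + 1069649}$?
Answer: $- \frac{5720}{6118392279} \approx -9.3489 \cdot 10^{-7}$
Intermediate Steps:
$N{\left(p,S \right)} = \frac{1}{2 p}$
$- \frac{1}{N{\left(-2860,-2320 \right)} + 1069649} = - \frac{1}{\frac{1}{2 \left(-2860\right)} + 1069649} = - \frac{1}{\frac{1}{2} \left(- \frac{1}{2860}\right) + 1069649} = - \frac{1}{- \frac{1}{5720} + 1069649} = - \frac{1}{\frac{6118392279}{5720}} = \left(-1\right) \frac{5720}{6118392279} = - \frac{5720}{6118392279}$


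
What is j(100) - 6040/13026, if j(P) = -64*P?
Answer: -41686220/6513 ≈ -6400.5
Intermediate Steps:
j(100) - 6040/13026 = -64*100 - 6040/13026 = -6400 - 6040*1/13026 = -6400 - 3020/6513 = -41686220/6513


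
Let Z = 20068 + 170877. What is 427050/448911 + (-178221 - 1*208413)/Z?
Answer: -10224577036/9524145655 ≈ -1.0735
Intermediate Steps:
Z = 190945
427050/448911 + (-178221 - 1*208413)/Z = 427050/448911 + (-178221 - 1*208413)/190945 = 427050*(1/448911) + (-178221 - 208413)*(1/190945) = 47450/49879 - 386634*1/190945 = 47450/49879 - 386634/190945 = -10224577036/9524145655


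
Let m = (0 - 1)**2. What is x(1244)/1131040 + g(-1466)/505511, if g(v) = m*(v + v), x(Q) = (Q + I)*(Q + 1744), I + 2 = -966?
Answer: 25848290393/35734572590 ≈ 0.72334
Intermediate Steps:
I = -968 (I = -2 - 966 = -968)
m = 1 (m = (-1)**2 = 1)
x(Q) = (-968 + Q)*(1744 + Q) (x(Q) = (Q - 968)*(Q + 1744) = (-968 + Q)*(1744 + Q))
g(v) = 2*v (g(v) = 1*(v + v) = 1*(2*v) = 2*v)
x(1244)/1131040 + g(-1466)/505511 = (-1688192 + 1244**2 + 776*1244)/1131040 + (2*(-1466))/505511 = (-1688192 + 1547536 + 965344)*(1/1131040) - 2932*1/505511 = 824688*(1/1131040) - 2932/505511 = 51543/70690 - 2932/505511 = 25848290393/35734572590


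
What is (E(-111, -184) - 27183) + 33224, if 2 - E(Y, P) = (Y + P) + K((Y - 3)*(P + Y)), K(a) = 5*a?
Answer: -161812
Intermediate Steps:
E(Y, P) = 2 - P - Y - 5*(-3 + Y)*(P + Y) (E(Y, P) = 2 - ((Y + P) + 5*((Y - 3)*(P + Y))) = 2 - ((P + Y) + 5*((-3 + Y)*(P + Y))) = 2 - ((P + Y) + 5*(-3 + Y)*(P + Y)) = 2 - (P + Y + 5*(-3 + Y)*(P + Y)) = 2 + (-P - Y - 5*(-3 + Y)*(P + Y)) = 2 - P - Y - 5*(-3 + Y)*(P + Y))
(E(-111, -184) - 27183) + 33224 = ((2 - 5*(-111)**2 + 14*(-184) + 14*(-111) - 5*(-184)*(-111)) - 27183) + 33224 = ((2 - 5*12321 - 2576 - 1554 - 102120) - 27183) + 33224 = ((2 - 61605 - 2576 - 1554 - 102120) - 27183) + 33224 = (-167853 - 27183) + 33224 = -195036 + 33224 = -161812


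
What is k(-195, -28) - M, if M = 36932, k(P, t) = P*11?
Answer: -39077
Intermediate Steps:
k(P, t) = 11*P
k(-195, -28) - M = 11*(-195) - 1*36932 = -2145 - 36932 = -39077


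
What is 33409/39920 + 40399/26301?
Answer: 2491418189/1049935920 ≈ 2.3729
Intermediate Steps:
33409/39920 + 40399/26301 = 2491418189/1049935920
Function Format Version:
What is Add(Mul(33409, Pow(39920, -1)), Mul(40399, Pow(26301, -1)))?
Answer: Rational(2491418189, 1049935920) ≈ 2.3729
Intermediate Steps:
Add(Mul(33409, Pow(39920, -1)), Mul(40399, Pow(26301, -1))) = Add(Mul(33409, Rational(1, 39920)), Mul(40399, Rational(1, 26301))) = Add(Rational(33409, 39920), Rational(40399, 26301)) = Rational(2491418189, 1049935920)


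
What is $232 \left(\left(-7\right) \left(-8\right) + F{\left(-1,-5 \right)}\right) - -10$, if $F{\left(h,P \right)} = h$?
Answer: $12770$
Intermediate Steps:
$232 \left(\left(-7\right) \left(-8\right) + F{\left(-1,-5 \right)}\right) - -10 = 232 \left(\left(-7\right) \left(-8\right) - 1\right) - -10 = 232 \left(56 - 1\right) + \left(-67 + 77\right) = 232 \cdot 55 + 10 = 12760 + 10 = 12770$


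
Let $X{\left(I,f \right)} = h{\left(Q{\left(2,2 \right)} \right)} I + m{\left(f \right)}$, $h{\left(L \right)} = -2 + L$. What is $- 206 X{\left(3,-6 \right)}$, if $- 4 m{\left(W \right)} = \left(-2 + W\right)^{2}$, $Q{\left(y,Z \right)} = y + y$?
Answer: $2060$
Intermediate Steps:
$Q{\left(y,Z \right)} = 2 y$
$m{\left(W \right)} = - \frac{\left(-2 + W\right)^{2}}{4}$
$X{\left(I,f \right)} = 2 I - \frac{\left(-2 + f\right)^{2}}{4}$ ($X{\left(I,f \right)} = \left(-2 + 2 \cdot 2\right) I - \frac{\left(-2 + f\right)^{2}}{4} = \left(-2 + 4\right) I - \frac{\left(-2 + f\right)^{2}}{4} = 2 I - \frac{\left(-2 + f\right)^{2}}{4}$)
$- 206 X{\left(3,-6 \right)} = - 206 \left(2 \cdot 3 - \frac{\left(-2 - 6\right)^{2}}{4}\right) = - 206 \left(6 - \frac{\left(-8\right)^{2}}{4}\right) = - 206 \left(6 - 16\right) = \left(-206\right) \left(-10\right) = 2060$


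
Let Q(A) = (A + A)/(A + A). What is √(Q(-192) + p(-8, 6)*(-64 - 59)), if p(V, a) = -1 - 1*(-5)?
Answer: I*√491 ≈ 22.159*I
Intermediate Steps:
p(V, a) = 4 (p(V, a) = -1 + 5 = 4)
Q(A) = 1 (Q(A) = (2*A)/((2*A)) = (2*A)*(1/(2*A)) = 1)
√(Q(-192) + p(-8, 6)*(-64 - 59)) = √(1 + 4*(-64 - 59)) = √(1 + 4*(-123)) = √(1 - 492) = √(-491) = I*√491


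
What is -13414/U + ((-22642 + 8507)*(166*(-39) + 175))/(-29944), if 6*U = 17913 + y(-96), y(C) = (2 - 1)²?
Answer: -798703727753/268208408 ≈ -2977.9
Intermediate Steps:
y(C) = 1 (y(C) = 1² = 1)
U = 8957/3 (U = (17913 + 1)/6 = (⅙)*17914 = 8957/3 ≈ 2985.7)
-13414/U + ((-22642 + 8507)*(166*(-39) + 175))/(-29944) = -13414/8957/3 + ((-22642 + 8507)*(166*(-39) + 175))/(-29944) = -13414*3/8957 - 14135*(-6474 + 175)*(-1/29944) = -40242/8957 - 14135*(-6299)*(-1/29944) = -40242/8957 + 89036365*(-1/29944) = -40242/8957 - 89036365/29944 = -798703727753/268208408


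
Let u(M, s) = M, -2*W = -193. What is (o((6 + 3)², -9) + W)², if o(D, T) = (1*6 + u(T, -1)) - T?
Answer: 42025/4 ≈ 10506.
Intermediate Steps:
W = 193/2 (W = -½*(-193) = 193/2 ≈ 96.500)
o(D, T) = 6 (o(D, T) = (1*6 + T) - T = (6 + T) - T = 6)
(o((6 + 3)², -9) + W)² = (6 + 193/2)² = (205/2)² = 42025/4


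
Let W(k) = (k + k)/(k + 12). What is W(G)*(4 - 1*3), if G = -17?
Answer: 34/5 ≈ 6.8000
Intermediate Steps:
W(k) = 2*k/(12 + k) (W(k) = (2*k)/(12 + k) = 2*k/(12 + k))
W(G)*(4 - 1*3) = (2*(-17)/(12 - 17))*(4 - 1*3) = (2*(-17)/(-5))*(4 - 3) = (2*(-17)*(-⅕))*1 = (34/5)*1 = 34/5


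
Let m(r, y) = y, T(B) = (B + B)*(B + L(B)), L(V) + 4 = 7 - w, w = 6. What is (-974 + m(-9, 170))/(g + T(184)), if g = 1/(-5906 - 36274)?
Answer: -33912720/2809525439 ≈ -0.012071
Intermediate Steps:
L(V) = -3 (L(V) = -4 + (7 - 1*6) = -4 + (7 - 6) = -4 + 1 = -3)
g = -1/42180 (g = 1/(-42180) = -1/42180 ≈ -2.3708e-5)
T(B) = 2*B*(-3 + B) (T(B) = (B + B)*(B - 3) = (2*B)*(-3 + B) = 2*B*(-3 + B))
(-974 + m(-9, 170))/(g + T(184)) = (-974 + 170)/(-1/42180 + 2*184*(-3 + 184)) = -804/(-1/42180 + 2*184*181) = -804/(-1/42180 + 66608) = -804/2809525439/42180 = -804*42180/2809525439 = -33912720/2809525439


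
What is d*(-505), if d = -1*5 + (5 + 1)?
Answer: -505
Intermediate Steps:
d = 1 (d = -5 + 6 = 1)
d*(-505) = 1*(-505) = -505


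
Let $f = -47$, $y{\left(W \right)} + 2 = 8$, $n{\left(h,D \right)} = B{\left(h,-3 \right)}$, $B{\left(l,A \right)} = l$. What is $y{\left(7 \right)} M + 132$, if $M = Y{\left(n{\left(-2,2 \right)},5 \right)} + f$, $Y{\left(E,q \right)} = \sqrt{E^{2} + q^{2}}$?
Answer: $-150 + 6 \sqrt{29} \approx -117.69$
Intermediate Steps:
$n{\left(h,D \right)} = h$
$y{\left(W \right)} = 6$ ($y{\left(W \right)} = -2 + 8 = 6$)
$M = -47 + \sqrt{29}$ ($M = \sqrt{\left(-2\right)^{2} + 5^{2}} - 47 = \sqrt{4 + 25} - 47 = \sqrt{29} - 47 = -47 + \sqrt{29} \approx -41.615$)
$y{\left(7 \right)} M + 132 = 6 \left(-47 + \sqrt{29}\right) + 132 = \left(-282 + 6 \sqrt{29}\right) + 132 = -150 + 6 \sqrt{29}$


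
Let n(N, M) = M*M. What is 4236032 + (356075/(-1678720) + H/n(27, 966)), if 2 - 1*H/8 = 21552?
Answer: 331788793547757977/78325382016 ≈ 4.2360e+6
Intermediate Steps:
n(N, M) = M**2
H = -172400 (H = 16 - 8*21552 = 16 - 172416 = -172400)
4236032 + (356075/(-1678720) + H/n(27, 966)) = 4236032 + (356075/(-1678720) - 172400/(966**2)) = 4236032 + (356075*(-1/1678720) - 172400/933156) = 4236032 + (-71215/335744 - 172400*1/933156) = 4236032 + (-71215/335744 - 43100/233289) = 4236032 - 31084242535/78325382016 = 331788793547757977/78325382016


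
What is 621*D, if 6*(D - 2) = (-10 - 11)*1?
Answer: -1863/2 ≈ -931.50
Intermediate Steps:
D = -3/2 (D = 2 + ((-10 - 11)*1)/6 = 2 + (-21*1)/6 = 2 + (1/6)*(-21) = 2 - 7/2 = -3/2 ≈ -1.5000)
621*D = 621*(-3/2) = -1863/2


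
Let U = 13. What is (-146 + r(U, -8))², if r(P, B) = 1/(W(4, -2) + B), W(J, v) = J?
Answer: 342225/16 ≈ 21389.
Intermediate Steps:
r(P, B) = 1/(4 + B)
(-146 + r(U, -8))² = (-146 + 1/(4 - 8))² = (-146 + 1/(-4))² = (-146 - ¼)² = (-585/4)² = 342225/16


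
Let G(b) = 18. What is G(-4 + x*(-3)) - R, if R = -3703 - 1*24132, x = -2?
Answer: 27853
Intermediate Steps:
R = -27835 (R = -3703 - 24132 = -27835)
G(-4 + x*(-3)) - R = 18 - 1*(-27835) = 18 + 27835 = 27853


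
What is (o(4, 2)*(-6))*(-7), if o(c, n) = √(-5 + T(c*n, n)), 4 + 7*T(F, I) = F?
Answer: 6*I*√217 ≈ 88.385*I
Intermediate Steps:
T(F, I) = -4/7 + F/7
o(c, n) = √(-39/7 + c*n/7) (o(c, n) = √(-5 + (-4/7 + (c*n)/7)) = √(-5 + (-4/7 + c*n/7)) = √(-39/7 + c*n/7))
(o(4, 2)*(-6))*(-7) = ((√(-273 + 7*4*2)/7)*(-6))*(-7) = ((√(-273 + 56)/7)*(-6))*(-7) = ((√(-217)/7)*(-6))*(-7) = (((I*√217)/7)*(-6))*(-7) = ((I*√217/7)*(-6))*(-7) = -6*I*√217/7*(-7) = 6*I*√217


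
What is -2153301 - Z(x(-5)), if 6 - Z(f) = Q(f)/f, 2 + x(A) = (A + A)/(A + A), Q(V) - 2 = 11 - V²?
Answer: -2153319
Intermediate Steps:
Q(V) = 13 - V² (Q(V) = 2 + (11 - V²) = 13 - V²)
x(A) = -1 (x(A) = -2 + (A + A)/(A + A) = -2 + (2*A)/((2*A)) = -2 + (2*A)*(1/(2*A)) = -2 + 1 = -1)
Z(f) = 6 - (13 - f²)/f
-2153301 - Z(x(-5)) = -2153301 - (6 - 1 - 13/(-1)) = -2153301 - (6 - 1 - 13*(-1)) = -2153301 - (6 - 1 + 13) = -2153301 - 1*18 = -2153301 - 18 = -2153319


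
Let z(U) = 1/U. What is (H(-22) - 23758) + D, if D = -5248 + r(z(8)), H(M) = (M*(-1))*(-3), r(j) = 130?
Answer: -28942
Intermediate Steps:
H(M) = 3*M (H(M) = -M*(-3) = 3*M)
D = -5118 (D = -5248 + 130 = -5118)
(H(-22) - 23758) + D = (3*(-22) - 23758) - 5118 = (-66 - 23758) - 5118 = -23824 - 5118 = -28942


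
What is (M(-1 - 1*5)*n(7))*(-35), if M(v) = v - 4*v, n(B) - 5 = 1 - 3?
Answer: -1890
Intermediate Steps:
n(B) = 3 (n(B) = 5 + (1 - 3) = 5 - 2 = 3)
M(v) = -3*v
(M(-1 - 1*5)*n(7))*(-35) = (-3*(-1 - 1*5)*3)*(-35) = (-3*(-1 - 5)*3)*(-35) = (-3*(-6)*3)*(-35) = (18*3)*(-35) = 54*(-35) = -1890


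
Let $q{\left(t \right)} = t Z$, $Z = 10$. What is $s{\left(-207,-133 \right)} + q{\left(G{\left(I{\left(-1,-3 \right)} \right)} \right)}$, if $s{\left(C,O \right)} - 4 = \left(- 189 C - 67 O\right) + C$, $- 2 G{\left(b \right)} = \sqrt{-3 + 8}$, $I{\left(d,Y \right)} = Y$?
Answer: $47831 - 5 \sqrt{5} \approx 47820.0$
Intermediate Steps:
$G{\left(b \right)} = - \frac{\sqrt{5}}{2}$ ($G{\left(b \right)} = - \frac{\sqrt{-3 + 8}}{2} = - \frac{\sqrt{5}}{2}$)
$q{\left(t \right)} = 10 t$ ($q{\left(t \right)} = t 10 = 10 t$)
$s{\left(C,O \right)} = 4 - 188 C - 67 O$ ($s{\left(C,O \right)} = 4 - \left(67 O + 188 C\right) = 4 - 188 C - 67 O$)
$s{\left(-207,-133 \right)} + q{\left(G{\left(I{\left(-1,-3 \right)} \right)} \right)} = \left(4 - -38916 - -8911\right) + 10 \left(- \frac{\sqrt{5}}{2}\right) = \left(4 + 38916 + 8911\right) - 5 \sqrt{5} = 47831 - 5 \sqrt{5}$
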